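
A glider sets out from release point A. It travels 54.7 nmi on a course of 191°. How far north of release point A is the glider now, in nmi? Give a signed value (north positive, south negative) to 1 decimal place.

Leg 1 (191°, 54.7 nmi): east 54.7 sin 191° = -10.44, north 54.7 cos 191° = -53.70
Net north component: -53.70 nmi.

-53.7 nmi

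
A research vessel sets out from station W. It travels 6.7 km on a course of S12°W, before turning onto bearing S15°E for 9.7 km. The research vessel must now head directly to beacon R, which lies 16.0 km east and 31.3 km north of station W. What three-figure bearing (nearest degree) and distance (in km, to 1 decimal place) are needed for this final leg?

017°, 49.5 km

Leg 1 (S12°W, 6.7 km): east 6.7 sin 192° = -1.39, north 6.7 cos 192° = -6.55
Leg 2 (S15°E, 9.7 km): east 9.7 sin 165° = 2.51, north 9.7 cos 165° = -9.37
Current position: (1.12, -15.92). Target: (16.0, 31.3). Remaining: Δeast = 14.88, Δnorth = 47.22.
Bearing = atan2(14.88, 47.22) mod 360° = 17.49°; distance = √((14.88)² + (47.22)²) = 49.513 km.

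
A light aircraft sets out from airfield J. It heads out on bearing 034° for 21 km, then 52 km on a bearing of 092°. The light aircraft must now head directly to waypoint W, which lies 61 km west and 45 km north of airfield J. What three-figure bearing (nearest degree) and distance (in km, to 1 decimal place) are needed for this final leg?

283°, 128.1 km

Leg 1 (034°, 21 km): east 21 sin 34° = 11.74, north 21 cos 34° = 17.41
Leg 2 (092°, 52 km): east 52 sin 92° = 51.97, north 52 cos 92° = -1.81
Current position: (63.71, 15.60). Target: (-61, 45). Remaining: Δeast = -124.71, Δnorth = 29.40.
Bearing = atan2(-124.71, 29.40) mod 360° = 283.27°; distance = √((-124.71)² + (29.40)²) = 128.131 km.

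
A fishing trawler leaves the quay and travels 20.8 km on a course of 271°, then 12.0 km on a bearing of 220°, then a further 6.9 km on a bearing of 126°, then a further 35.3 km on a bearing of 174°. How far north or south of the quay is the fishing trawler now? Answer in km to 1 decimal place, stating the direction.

Leg 1 (271°, 20.8 km): east 20.8 sin 271° = -20.80, north 20.8 cos 271° = 0.36
Leg 2 (220°, 12.0 km): east 12.0 sin 220° = -7.71, north 12.0 cos 220° = -9.19
Leg 3 (126°, 6.9 km): east 6.9 sin 126° = 5.58, north 6.9 cos 126° = -4.06
Leg 4 (174°, 35.3 km): east 35.3 sin 174° = 3.69, north 35.3 cos 174° = -35.11
Net north component: -47.99 km.

48.0 km south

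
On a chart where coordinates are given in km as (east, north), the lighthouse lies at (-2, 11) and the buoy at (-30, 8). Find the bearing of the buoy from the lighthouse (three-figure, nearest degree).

Δeast = -30 − -2 = -28.00; Δnorth = 8 − 11 = -3.00.
Bearing = atan2(Δeast, Δnorth) mod 360° = 263.88° ≈ 264°.

264°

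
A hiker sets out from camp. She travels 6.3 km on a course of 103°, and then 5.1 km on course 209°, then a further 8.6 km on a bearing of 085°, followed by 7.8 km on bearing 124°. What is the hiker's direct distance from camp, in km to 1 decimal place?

Leg 1 (103°, 6.3 km): east 6.3 sin 103° = 6.14, north 6.3 cos 103° = -1.42
Leg 2 (209°, 5.1 km): east 5.1 sin 209° = -2.47, north 5.1 cos 209° = -4.46
Leg 3 (085°, 8.6 km): east 8.6 sin 85° = 8.57, north 8.6 cos 85° = 0.75
Leg 4 (124°, 7.8 km): east 7.8 sin 124° = 6.47, north 7.8 cos 124° = -4.36
Net: 18.70 east, -9.49 north. Distance = √((18.70)² + (-9.49)²) = 20.970 km.

21.0 km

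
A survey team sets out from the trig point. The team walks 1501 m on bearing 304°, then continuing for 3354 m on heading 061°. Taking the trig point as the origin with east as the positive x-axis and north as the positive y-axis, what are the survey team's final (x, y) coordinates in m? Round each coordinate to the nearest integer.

(1689, 2465)

Leg 1 (304°, 1501 m): east 1501 sin 304° = -1244.39, north 1501 cos 304° = 839.35
Leg 2 (061°, 3354 m): east 3354 sin 61° = 2933.47, north 3354 cos 61° = 1626.05
Summing: 1689.09 m east, 2465.40 m north → (1689, 2465).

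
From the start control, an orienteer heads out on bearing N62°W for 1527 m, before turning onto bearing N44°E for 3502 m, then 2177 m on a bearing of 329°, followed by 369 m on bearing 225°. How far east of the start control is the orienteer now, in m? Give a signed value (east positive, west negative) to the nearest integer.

Leg 1 (N62°W, 1527 m): east 1527 sin 298° = -1348.26, north 1527 cos 298° = 716.88
Leg 2 (N44°E, 3502 m): east 3502 sin 44° = 2432.69, north 3502 cos 44° = 2519.13
Leg 3 (329°, 2177 m): east 2177 sin 329° = -1121.24, north 2177 cos 329° = 1866.05
Leg 4 (225°, 369 m): east 369 sin 225° = -260.92, north 369 cos 225° = -260.92
Net east component: -297.73 m.

-298 m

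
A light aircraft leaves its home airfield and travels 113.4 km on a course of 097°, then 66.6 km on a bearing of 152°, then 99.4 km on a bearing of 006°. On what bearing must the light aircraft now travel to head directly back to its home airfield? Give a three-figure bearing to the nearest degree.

Leg 1 (097°, 113.4 km): east 113.4 sin 97° = 112.55, north 113.4 cos 97° = -13.82
Leg 2 (152°, 66.6 km): east 66.6 sin 152° = 31.27, north 66.6 cos 152° = -58.80
Leg 3 (006°, 99.4 km): east 99.4 sin 6° = 10.39, north 99.4 cos 6° = 98.86
Net displacement: 154.21 east, 26.23 north. Direction back to start is (-154.21, -26.23): bearing = atan2(-154.21, -26.23) mod 360° = 260.35° ≈ 260°.

260°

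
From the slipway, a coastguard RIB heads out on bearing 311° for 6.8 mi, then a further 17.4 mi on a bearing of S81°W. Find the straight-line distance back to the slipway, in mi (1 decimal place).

Leg 1 (311°, 6.8 mi): east 6.8 sin 311° = -5.13, north 6.8 cos 311° = 4.46
Leg 2 (S81°W, 17.4 mi): east 17.4 sin 261° = -17.19, north 17.4 cos 261° = -2.72
Net: -22.32 east, 1.74 north. Distance = √((-22.32)² + (1.74)²) = 22.385 mi.

22.4 mi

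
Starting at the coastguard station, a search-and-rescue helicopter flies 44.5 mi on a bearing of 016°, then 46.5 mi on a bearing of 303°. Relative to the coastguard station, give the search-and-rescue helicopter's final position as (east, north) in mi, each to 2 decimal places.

(-26.73, 68.10)

Leg 1 (016°, 44.5 mi): east 44.5 sin 16° = 12.27, north 44.5 cos 16° = 42.78
Leg 2 (303°, 46.5 mi): east 46.5 sin 303° = -39.00, north 46.5 cos 303° = 25.33
Summing: -26.73 mi east, 68.10 mi north → (-26.73, 68.10).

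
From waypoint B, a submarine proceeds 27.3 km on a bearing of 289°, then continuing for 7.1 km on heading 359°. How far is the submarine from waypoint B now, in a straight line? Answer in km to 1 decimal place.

30.5 km

Leg 1 (289°, 27.3 km): east 27.3 sin 289° = -25.81, north 27.3 cos 289° = 8.89
Leg 2 (359°, 7.1 km): east 7.1 sin 359° = -0.12, north 7.1 cos 359° = 7.10
Net: -25.94 east, 15.99 north. Distance = √((-25.94)² + (15.99)²) = 30.468 km.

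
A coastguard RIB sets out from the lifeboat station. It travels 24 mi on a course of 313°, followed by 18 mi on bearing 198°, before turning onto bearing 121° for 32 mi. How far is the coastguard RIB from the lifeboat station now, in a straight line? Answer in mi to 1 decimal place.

17.8 mi

Leg 1 (313°, 24 mi): east 24 sin 313° = -17.55, north 24 cos 313° = 16.37
Leg 2 (198°, 18 mi): east 18 sin 198° = -5.56, north 18 cos 198° = -17.12
Leg 3 (121°, 32 mi): east 32 sin 121° = 27.43, north 32 cos 121° = -16.48
Net: 4.31 east, -17.23 north. Distance = √((4.31)² + (-17.23)²) = 17.764 mi.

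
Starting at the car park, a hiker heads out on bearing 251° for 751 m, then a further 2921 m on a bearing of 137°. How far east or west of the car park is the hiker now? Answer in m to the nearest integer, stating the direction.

1282 m east

Leg 1 (251°, 751 m): east 751 sin 251° = -710.08, north 751 cos 251° = -244.50
Leg 2 (137°, 2921 m): east 2921 sin 137° = 1992.12, north 2921 cos 137° = -2136.28
Net east component: 1282.03 m.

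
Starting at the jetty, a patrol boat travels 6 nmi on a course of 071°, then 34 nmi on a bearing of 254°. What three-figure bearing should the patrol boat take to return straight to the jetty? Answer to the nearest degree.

Leg 1 (071°, 6 nmi): east 6 sin 71° = 5.67, north 6 cos 71° = 1.95
Leg 2 (254°, 34 nmi): east 34 sin 254° = -32.68, north 34 cos 254° = -9.37
Net displacement: -27.01 east, -7.42 north. Direction back to start is (27.01, 7.42): bearing = atan2(27.01, 7.42) mod 360° = 74.64° ≈ 075°.

075°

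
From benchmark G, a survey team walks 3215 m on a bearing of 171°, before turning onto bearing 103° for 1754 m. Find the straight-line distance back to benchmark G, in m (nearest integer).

4200 m

Leg 1 (171°, 3215 m): east 3215 sin 171° = 502.94, north 3215 cos 171° = -3175.42
Leg 2 (103°, 1754 m): east 1754 sin 103° = 1709.05, north 1754 cos 103° = -394.56
Net: 2211.98 east, -3569.98 north. Distance = √((2211.98)² + (-3569.98)²) = 4199.719 m.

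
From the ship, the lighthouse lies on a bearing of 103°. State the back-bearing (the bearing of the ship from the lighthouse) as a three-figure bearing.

Back-bearing = 103° + 180° = 283°.

283°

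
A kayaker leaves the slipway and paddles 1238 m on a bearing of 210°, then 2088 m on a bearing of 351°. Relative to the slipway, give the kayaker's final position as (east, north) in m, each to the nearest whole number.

Leg 1 (210°, 1238 m): east 1238 sin 210° = -619.00, north 1238 cos 210° = -1072.14
Leg 2 (351°, 2088 m): east 2088 sin 351° = -326.64, north 2088 cos 351° = 2062.29
Summing: -945.64 m east, 990.15 m north → (-946, 990).

(-946, 990)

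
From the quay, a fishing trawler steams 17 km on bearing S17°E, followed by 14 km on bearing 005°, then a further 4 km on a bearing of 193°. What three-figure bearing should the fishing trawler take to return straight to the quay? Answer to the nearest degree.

Leg 1 (S17°E, 17 km): east 17 sin 163° = 4.97, north 17 cos 163° = -16.26
Leg 2 (005°, 14 km): east 14 sin 5° = 1.22, north 14 cos 5° = 13.95
Leg 3 (193°, 4 km): east 4 sin 193° = -0.90, north 4 cos 193° = -3.90
Net displacement: 5.29 east, -6.21 north. Direction back to start is (-5.29, 6.21): bearing = atan2(-5.29, 6.21) mod 360° = 319.56° ≈ 320°.

320°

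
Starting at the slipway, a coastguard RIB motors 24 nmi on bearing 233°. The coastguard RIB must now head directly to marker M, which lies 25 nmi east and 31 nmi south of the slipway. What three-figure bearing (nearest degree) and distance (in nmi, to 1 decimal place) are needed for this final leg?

Leg 1 (233°, 24 nmi): east 24 sin 233° = -19.17, north 24 cos 233° = -14.44
Current position: (-19.17, -14.44). Target: (25, -31). Remaining: Δeast = 44.17, Δnorth = -16.56.
Bearing = atan2(44.17, -16.56) mod 360° = 110.55°; distance = √((44.17)² + (-16.56)²) = 47.168 nmi.

111°, 47.2 nmi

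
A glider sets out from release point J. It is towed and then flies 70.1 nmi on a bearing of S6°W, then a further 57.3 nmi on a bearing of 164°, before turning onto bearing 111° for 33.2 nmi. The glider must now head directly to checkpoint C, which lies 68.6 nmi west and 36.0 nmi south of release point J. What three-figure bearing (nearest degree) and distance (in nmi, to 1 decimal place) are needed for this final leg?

313°, 147.7 nmi

Leg 1 (S6°W, 70.1 nmi): east 70.1 sin 186° = -7.33, north 70.1 cos 186° = -69.72
Leg 2 (164°, 57.3 nmi): east 57.3 sin 164° = 15.79, north 57.3 cos 164° = -55.08
Leg 3 (111°, 33.2 nmi): east 33.2 sin 111° = 30.99, north 33.2 cos 111° = -11.90
Current position: (39.46, -136.69). Target: (-68.6, -36.0). Remaining: Δeast = -108.06, Δnorth = 100.69.
Bearing = atan2(-108.06, 100.69) mod 360° = 312.98°; distance = √((-108.06)² + (100.69)²) = 147.704 nmi.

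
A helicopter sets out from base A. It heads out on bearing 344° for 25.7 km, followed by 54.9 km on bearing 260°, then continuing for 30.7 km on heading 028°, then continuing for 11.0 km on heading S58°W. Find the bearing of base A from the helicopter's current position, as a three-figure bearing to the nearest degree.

123°

Leg 1 (344°, 25.7 km): east 25.7 sin 344° = -7.08, north 25.7 cos 344° = 24.70
Leg 2 (260°, 54.9 km): east 54.9 sin 260° = -54.07, north 54.9 cos 260° = -9.53
Leg 3 (028°, 30.7 km): east 30.7 sin 28° = 14.41, north 30.7 cos 28° = 27.11
Leg 4 (S58°W, 11.0 km): east 11.0 sin 238° = -9.33, north 11.0 cos 238° = -5.83
Net displacement: -56.07 east, 36.45 north. Direction back to start is (56.07, -36.45): bearing = atan2(56.07, -36.45) mod 360° = 123.03° ≈ 123°.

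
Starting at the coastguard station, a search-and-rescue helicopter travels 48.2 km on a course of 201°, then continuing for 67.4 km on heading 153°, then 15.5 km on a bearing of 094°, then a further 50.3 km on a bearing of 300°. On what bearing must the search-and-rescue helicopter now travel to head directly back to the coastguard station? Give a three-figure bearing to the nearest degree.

010°

Leg 1 (201°, 48.2 km): east 48.2 sin 201° = -17.27, north 48.2 cos 201° = -45.00
Leg 2 (153°, 67.4 km): east 67.4 sin 153° = 30.60, north 67.4 cos 153° = -60.05
Leg 3 (094°, 15.5 km): east 15.5 sin 94° = 15.46, north 15.5 cos 94° = -1.08
Leg 4 (300°, 50.3 km): east 50.3 sin 300° = -43.56, north 50.3 cos 300° = 25.15
Net displacement: -14.77 east, -80.98 north. Direction back to start is (14.77, 80.98): bearing = atan2(14.77, 80.98) mod 360° = 10.34° ≈ 010°.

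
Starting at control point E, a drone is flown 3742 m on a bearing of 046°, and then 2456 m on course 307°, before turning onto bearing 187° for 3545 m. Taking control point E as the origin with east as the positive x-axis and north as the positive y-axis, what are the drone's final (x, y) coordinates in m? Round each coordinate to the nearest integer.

(298, 559)

Leg 1 (046°, 3742 m): east 3742 sin 46° = 2691.77, north 3742 cos 46° = 2599.41
Leg 2 (307°, 2456 m): east 2456 sin 307° = -1961.45, north 2456 cos 307° = 1478.06
Leg 3 (187°, 3545 m): east 3545 sin 187° = -432.03, north 3545 cos 187° = -3518.58
Summing: 298.29 m east, 558.89 m north → (298, 559).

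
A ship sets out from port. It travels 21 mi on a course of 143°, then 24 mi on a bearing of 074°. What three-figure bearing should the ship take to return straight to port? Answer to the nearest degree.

Leg 1 (143°, 21 mi): east 21 sin 143° = 12.64, north 21 cos 143° = -16.77
Leg 2 (074°, 24 mi): east 24 sin 74° = 23.07, north 24 cos 74° = 6.62
Net displacement: 35.71 east, -10.16 north. Direction back to start is (-35.71, 10.16): bearing = atan2(-35.71, 10.16) mod 360° = 285.88° ≈ 286°.

286°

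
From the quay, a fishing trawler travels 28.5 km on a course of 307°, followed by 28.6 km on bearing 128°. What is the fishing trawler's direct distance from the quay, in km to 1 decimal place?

0.5 km

Leg 1 (307°, 28.5 km): east 28.5 sin 307° = -22.76, north 28.5 cos 307° = 17.15
Leg 2 (128°, 28.6 km): east 28.6 sin 128° = 22.54, north 28.6 cos 128° = -17.61
Net: -0.22 east, -0.46 north. Distance = √((-0.22)² + (-0.46)²) = 0.508 km.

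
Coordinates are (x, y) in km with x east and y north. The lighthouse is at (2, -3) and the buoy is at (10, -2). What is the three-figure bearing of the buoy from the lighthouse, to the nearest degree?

083°

Δeast = 10 − 2 = 8.00; Δnorth = -2 − -3 = 1.00.
Bearing = atan2(Δeast, Δnorth) mod 360° = 82.87° ≈ 083°.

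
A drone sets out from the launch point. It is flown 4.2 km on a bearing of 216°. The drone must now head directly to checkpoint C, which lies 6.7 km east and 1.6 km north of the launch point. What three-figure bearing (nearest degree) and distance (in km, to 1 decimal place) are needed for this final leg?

Leg 1 (216°, 4.2 km): east 4.2 sin 216° = -2.47, north 4.2 cos 216° = -3.40
Current position: (-2.47, -3.40). Target: (6.7, 1.6). Remaining: Δeast = 9.17, Δnorth = 5.00.
Bearing = atan2(9.17, 5.00) mod 360° = 61.41°; distance = √((9.17)² + (5.00)²) = 10.442 km.

061°, 10.4 km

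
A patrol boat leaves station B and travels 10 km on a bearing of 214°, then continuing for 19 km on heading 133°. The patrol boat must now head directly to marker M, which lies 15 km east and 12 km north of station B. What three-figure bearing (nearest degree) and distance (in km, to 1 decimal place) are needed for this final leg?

011°, 33.9 km

Leg 1 (214°, 10 km): east 10 sin 214° = -5.59, north 10 cos 214° = -8.29
Leg 2 (133°, 19 km): east 19 sin 133° = 13.90, north 19 cos 133° = -12.96
Current position: (8.30, -21.25). Target: (15, 12). Remaining: Δeast = 6.70, Δnorth = 33.25.
Bearing = atan2(6.70, 33.25) mod 360° = 11.39°; distance = √((6.70)² + (33.25)²) = 33.916 km.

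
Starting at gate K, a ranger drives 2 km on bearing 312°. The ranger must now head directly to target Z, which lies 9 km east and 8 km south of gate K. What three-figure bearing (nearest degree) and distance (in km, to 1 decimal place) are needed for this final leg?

Leg 1 (312°, 2 km): east 2 sin 312° = -1.49, north 2 cos 312° = 1.34
Current position: (-1.49, 1.34). Target: (9, -8). Remaining: Δeast = 10.49, Δnorth = -9.34.
Bearing = atan2(10.49, -9.34) mod 360° = 131.69°; distance = √((10.49)² + (-9.34)²) = 14.042 km.

132°, 14.0 km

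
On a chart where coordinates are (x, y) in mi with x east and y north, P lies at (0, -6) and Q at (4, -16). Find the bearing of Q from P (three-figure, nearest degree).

Δeast = 4 − 0 = 4.00; Δnorth = -16 − -6 = -10.00.
Bearing = atan2(Δeast, Δnorth) mod 360° = 158.20° ≈ 158°.

158°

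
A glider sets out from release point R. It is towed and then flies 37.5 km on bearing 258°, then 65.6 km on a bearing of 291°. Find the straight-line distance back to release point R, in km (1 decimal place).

Leg 1 (258°, 37.5 km): east 37.5 sin 258° = -36.68, north 37.5 cos 258° = -7.80
Leg 2 (291°, 65.6 km): east 65.6 sin 291° = -61.24, north 65.6 cos 291° = 23.51
Net: -97.92 east, 15.71 north. Distance = √((-97.92)² + (15.71)²) = 99.176 km.

99.2 km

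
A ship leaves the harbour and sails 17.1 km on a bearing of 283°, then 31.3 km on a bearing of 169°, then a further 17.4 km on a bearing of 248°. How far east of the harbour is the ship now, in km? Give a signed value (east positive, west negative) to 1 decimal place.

Leg 1 (283°, 17.1 km): east 17.1 sin 283° = -16.66, north 17.1 cos 283° = 3.85
Leg 2 (169°, 31.3 km): east 31.3 sin 169° = 5.97, north 31.3 cos 169° = -30.72
Leg 3 (248°, 17.4 km): east 17.4 sin 248° = -16.13, north 17.4 cos 248° = -6.52
Net east component: -26.82 km.

-26.8 km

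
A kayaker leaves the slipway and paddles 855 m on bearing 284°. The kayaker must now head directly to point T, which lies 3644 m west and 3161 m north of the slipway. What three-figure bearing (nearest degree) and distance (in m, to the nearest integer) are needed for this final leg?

Leg 1 (284°, 855 m): east 855 sin 284° = -829.60, north 855 cos 284° = 206.84
Current position: (-829.60, 206.84). Target: (-3644, 3161). Remaining: Δeast = -2814.40, Δnorth = 2954.16.
Bearing = atan2(-2814.40, 2954.16) mod 360° = 316.39°; distance = √((-2814.40)² + (2954.16)²) = 4080.181 m.

316°, 4080 m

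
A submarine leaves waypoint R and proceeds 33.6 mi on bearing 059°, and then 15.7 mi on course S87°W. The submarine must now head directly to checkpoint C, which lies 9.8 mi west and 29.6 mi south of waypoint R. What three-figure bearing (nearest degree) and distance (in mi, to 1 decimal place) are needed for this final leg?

Leg 1 (059°, 33.6 mi): east 33.6 sin 59° = 28.80, north 33.6 cos 59° = 17.31
Leg 2 (S87°W, 15.7 mi): east 15.7 sin 267° = -15.68, north 15.7 cos 267° = -0.82
Current position: (13.12, 16.48). Target: (-9.8, -29.6). Remaining: Δeast = -22.92, Δnorth = -46.08.
Bearing = atan2(-22.92, -46.08) mod 360° = 206.45°; distance = √((-22.92)² + (-46.08)²) = 51.470 mi.

206°, 51.5 mi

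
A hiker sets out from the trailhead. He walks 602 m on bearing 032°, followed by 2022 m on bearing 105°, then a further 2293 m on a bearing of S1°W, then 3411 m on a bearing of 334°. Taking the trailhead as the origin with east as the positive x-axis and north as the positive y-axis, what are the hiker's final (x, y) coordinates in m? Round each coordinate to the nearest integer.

(737, 760)

Leg 1 (032°, 602 m): east 602 sin 32° = 319.01, north 602 cos 32° = 510.52
Leg 2 (105°, 2022 m): east 2022 sin 105° = 1953.10, north 2022 cos 105° = -523.33
Leg 3 (S1°W, 2293 m): east 2293 sin 181° = -40.02, north 2293 cos 181° = -2292.65
Leg 4 (334°, 3411 m): east 3411 sin 334° = -1495.28, north 3411 cos 334° = 3065.79
Summing: 736.81 m east, 760.33 m north → (737, 760).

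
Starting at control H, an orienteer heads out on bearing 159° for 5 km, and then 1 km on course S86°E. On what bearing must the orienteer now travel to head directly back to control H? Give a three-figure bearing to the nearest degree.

330°

Leg 1 (159°, 5 km): east 5 sin 159° = 1.79, north 5 cos 159° = -4.67
Leg 2 (S86°E, 1 km): east 1 sin 94° = 1.00, north 1 cos 94° = -0.07
Net displacement: 2.79 east, -4.74 north. Direction back to start is (-2.79, 4.74): bearing = atan2(-2.79, 4.74) mod 360° = 329.51° ≈ 330°.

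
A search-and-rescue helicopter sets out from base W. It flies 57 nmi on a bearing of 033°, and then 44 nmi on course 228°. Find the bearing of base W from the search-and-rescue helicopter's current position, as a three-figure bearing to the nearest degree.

175°

Leg 1 (033°, 57 nmi): east 57 sin 33° = 31.04, north 57 cos 33° = 47.80
Leg 2 (228°, 44 nmi): east 44 sin 228° = -32.70, north 44 cos 228° = -29.44
Net displacement: -1.65 east, 18.36 north. Direction back to start is (1.65, -18.36): bearing = atan2(1.65, -18.36) mod 360° = 174.85° ≈ 175°.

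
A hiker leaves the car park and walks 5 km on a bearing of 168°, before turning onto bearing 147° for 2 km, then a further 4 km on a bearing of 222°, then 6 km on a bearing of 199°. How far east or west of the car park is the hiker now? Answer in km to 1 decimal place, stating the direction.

Leg 1 (168°, 5 km): east 5 sin 168° = 1.04, north 5 cos 168° = -4.89
Leg 2 (147°, 2 km): east 2 sin 147° = 1.09, north 2 cos 147° = -1.68
Leg 3 (222°, 4 km): east 4 sin 222° = -2.68, north 4 cos 222° = -2.97
Leg 4 (199°, 6 km): east 6 sin 199° = -1.95, north 6 cos 199° = -5.67
Net east component: -2.50 km.

2.5 km west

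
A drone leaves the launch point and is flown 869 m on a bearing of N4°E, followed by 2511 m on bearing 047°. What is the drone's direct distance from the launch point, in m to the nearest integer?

3202 m

Leg 1 (N4°E, 869 m): east 869 sin 4° = 60.62, north 869 cos 4° = 866.88
Leg 2 (047°, 2511 m): east 2511 sin 47° = 1836.43, north 2511 cos 47° = 1712.50
Net: 1897.05 east, 2579.38 north. Distance = √((1897.05)² + (2579.38)²) = 3201.874 m.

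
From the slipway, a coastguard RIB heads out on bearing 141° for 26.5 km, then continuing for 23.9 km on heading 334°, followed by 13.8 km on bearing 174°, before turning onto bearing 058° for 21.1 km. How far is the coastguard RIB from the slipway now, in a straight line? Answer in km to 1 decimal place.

25.6 km

Leg 1 (141°, 26.5 km): east 26.5 sin 141° = 16.68, north 26.5 cos 141° = -20.59
Leg 2 (334°, 23.9 km): east 23.9 sin 334° = -10.48, north 23.9 cos 334° = 21.48
Leg 3 (174°, 13.8 km): east 13.8 sin 174° = 1.44, north 13.8 cos 174° = -13.72
Leg 4 (058°, 21.1 km): east 21.1 sin 58° = 17.89, north 21.1 cos 58° = 11.18
Net: 25.54 east, -1.66 north. Distance = √((25.54)² + (-1.66)²) = 25.590 km.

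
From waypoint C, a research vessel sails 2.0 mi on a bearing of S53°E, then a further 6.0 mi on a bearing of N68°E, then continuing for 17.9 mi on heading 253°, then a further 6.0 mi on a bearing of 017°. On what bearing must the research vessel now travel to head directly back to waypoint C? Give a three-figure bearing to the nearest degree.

Leg 1 (S53°E, 2.0 mi): east 2.0 sin 127° = 1.60, north 2.0 cos 127° = -1.20
Leg 2 (N68°E, 6.0 mi): east 6.0 sin 68° = 5.56, north 6.0 cos 68° = 2.25
Leg 3 (253°, 17.9 mi): east 17.9 sin 253° = -17.12, north 17.9 cos 253° = -5.23
Leg 4 (017°, 6.0 mi): east 6.0 sin 17° = 1.75, north 6.0 cos 17° = 5.74
Net displacement: -8.20 east, 1.55 north. Direction back to start is (8.20, -1.55): bearing = atan2(8.20, -1.55) mod 360° = 100.69° ≈ 101°.

101°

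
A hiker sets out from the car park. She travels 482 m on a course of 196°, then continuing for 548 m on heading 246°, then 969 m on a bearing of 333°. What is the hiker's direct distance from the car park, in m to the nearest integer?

1088 m

Leg 1 (196°, 482 m): east 482 sin 196° = -132.86, north 482 cos 196° = -463.33
Leg 2 (246°, 548 m): east 548 sin 246° = -500.62, north 548 cos 246° = -222.89
Leg 3 (333°, 969 m): east 969 sin 333° = -439.92, north 969 cos 333° = 863.39
Net: -1073.40 east, 177.17 north. Distance = √((-1073.40)² + (177.17)²) = 1087.919 m.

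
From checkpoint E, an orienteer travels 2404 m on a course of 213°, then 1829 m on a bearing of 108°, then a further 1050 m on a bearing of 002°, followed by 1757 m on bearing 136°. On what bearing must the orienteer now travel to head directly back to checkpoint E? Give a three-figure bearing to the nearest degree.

Leg 1 (213°, 2404 m): east 2404 sin 213° = -1309.31, north 2404 cos 213° = -2016.16
Leg 2 (108°, 1829 m): east 1829 sin 108° = 1739.48, north 1829 cos 108° = -565.19
Leg 3 (002°, 1050 m): east 1050 sin 2° = 36.64, north 1050 cos 2° = 1049.36
Leg 4 (136°, 1757 m): east 1757 sin 136° = 1220.51, north 1757 cos 136° = -1263.88
Net displacement: 1687.33 east, -2795.88 north. Direction back to start is (-1687.33, 2795.88): bearing = atan2(-1687.33, 2795.88) mod 360° = 328.89° ≈ 329°.

329°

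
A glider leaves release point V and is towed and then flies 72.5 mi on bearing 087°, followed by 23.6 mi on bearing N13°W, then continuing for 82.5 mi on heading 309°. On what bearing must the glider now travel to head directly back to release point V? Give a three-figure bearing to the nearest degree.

182°

Leg 1 (087°, 72.5 mi): east 72.5 sin 87° = 72.40, north 72.5 cos 87° = 3.79
Leg 2 (N13°W, 23.6 mi): east 23.6 sin 347° = -5.31, north 23.6 cos 347° = 23.00
Leg 3 (309°, 82.5 mi): east 82.5 sin 309° = -64.11, north 82.5 cos 309° = 51.92
Net displacement: 2.98 east, 78.71 north. Direction back to start is (-2.98, -78.71): bearing = atan2(-2.98, -78.71) mod 360° = 182.17° ≈ 182°.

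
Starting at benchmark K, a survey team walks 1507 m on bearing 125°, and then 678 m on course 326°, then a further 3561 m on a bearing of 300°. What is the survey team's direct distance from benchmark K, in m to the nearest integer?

Leg 1 (125°, 1507 m): east 1507 sin 125° = 1234.46, north 1507 cos 125° = -864.38
Leg 2 (326°, 678 m): east 678 sin 326° = -379.13, north 678 cos 326° = 562.09
Leg 3 (300°, 3561 m): east 3561 sin 300° = -3083.92, north 3561 cos 300° = 1780.50
Net: -2228.59 east, 1478.21 north. Distance = √((-2228.59)² + (1478.21)²) = 2674.266 m.

2674 m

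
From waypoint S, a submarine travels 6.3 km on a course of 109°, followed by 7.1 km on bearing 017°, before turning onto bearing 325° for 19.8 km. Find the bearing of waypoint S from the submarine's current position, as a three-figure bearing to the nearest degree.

171°

Leg 1 (109°, 6.3 km): east 6.3 sin 109° = 5.96, north 6.3 cos 109° = -2.05
Leg 2 (017°, 7.1 km): east 7.1 sin 17° = 2.08, north 7.1 cos 17° = 6.79
Leg 3 (325°, 19.8 km): east 19.8 sin 325° = -11.36, north 19.8 cos 325° = 16.22
Net displacement: -3.32 east, 20.96 north. Direction back to start is (3.32, -20.96): bearing = atan2(3.32, -20.96) mod 360° = 170.99° ≈ 171°.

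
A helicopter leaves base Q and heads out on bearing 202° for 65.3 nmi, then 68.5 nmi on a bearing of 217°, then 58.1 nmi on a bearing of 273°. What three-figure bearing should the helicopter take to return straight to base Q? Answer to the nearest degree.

048°

Leg 1 (202°, 65.3 nmi): east 65.3 sin 202° = -24.46, north 65.3 cos 202° = -60.55
Leg 2 (217°, 68.5 nmi): east 68.5 sin 217° = -41.22, north 68.5 cos 217° = -54.71
Leg 3 (273°, 58.1 nmi): east 58.1 sin 273° = -58.02, north 58.1 cos 273° = 3.04
Net displacement: -123.71 east, -112.21 north. Direction back to start is (123.71, 112.21): bearing = atan2(123.71, 112.21) mod 360° = 47.79° ≈ 048°.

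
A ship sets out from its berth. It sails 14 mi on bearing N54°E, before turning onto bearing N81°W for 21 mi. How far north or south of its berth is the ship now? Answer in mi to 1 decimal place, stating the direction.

Leg 1 (N54°E, 14 mi): east 14 sin 54° = 11.33, north 14 cos 54° = 8.23
Leg 2 (N81°W, 21 mi): east 21 sin 279° = -20.74, north 21 cos 279° = 3.29
Net north component: 11.51 mi.

11.5 mi north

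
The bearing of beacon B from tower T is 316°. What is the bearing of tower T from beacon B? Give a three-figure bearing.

136°

Back-bearing = 316° − 180° = 136°.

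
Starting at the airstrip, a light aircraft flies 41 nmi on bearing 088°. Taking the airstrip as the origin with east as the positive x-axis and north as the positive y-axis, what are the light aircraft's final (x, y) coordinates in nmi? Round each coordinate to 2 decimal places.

Leg 1 (088°, 41 nmi): east 41 sin 88° = 40.98, north 41 cos 88° = 1.43
Summing: 40.98 nmi east, 1.43 nmi north → (40.98, 1.43).

(40.98, 1.43)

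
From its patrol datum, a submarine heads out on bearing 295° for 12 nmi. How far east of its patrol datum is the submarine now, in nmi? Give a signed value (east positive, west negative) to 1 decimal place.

-10.9 nmi

Leg 1 (295°, 12 nmi): east 12 sin 295° = -10.88, north 12 cos 295° = 5.07
Net east component: -10.88 nmi.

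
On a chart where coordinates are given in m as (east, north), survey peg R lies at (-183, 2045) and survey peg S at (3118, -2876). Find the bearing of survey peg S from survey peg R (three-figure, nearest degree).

Δeast = 3118 − -183 = 3301.00; Δnorth = -2876 − 2045 = -4921.00.
Bearing = atan2(Δeast, Δnorth) mod 360° = 146.15° ≈ 146°.

146°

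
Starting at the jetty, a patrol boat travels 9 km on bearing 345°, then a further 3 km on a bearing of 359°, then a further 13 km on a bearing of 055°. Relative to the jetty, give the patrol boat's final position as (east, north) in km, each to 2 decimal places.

(8.27, 19.15)

Leg 1 (345°, 9 km): east 9 sin 345° = -2.33, north 9 cos 345° = 8.69
Leg 2 (359°, 3 km): east 3 sin 359° = -0.05, north 3 cos 359° = 3.00
Leg 3 (055°, 13 km): east 13 sin 55° = 10.65, north 13 cos 55° = 7.46
Summing: 8.27 km east, 19.15 km north → (8.27, 19.15).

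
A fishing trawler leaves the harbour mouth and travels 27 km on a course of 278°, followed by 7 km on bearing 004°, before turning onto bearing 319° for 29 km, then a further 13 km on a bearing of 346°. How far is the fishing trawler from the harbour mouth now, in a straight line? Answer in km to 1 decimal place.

66.3 km

Leg 1 (278°, 27 km): east 27 sin 278° = -26.74, north 27 cos 278° = 3.76
Leg 2 (004°, 7 km): east 7 sin 4° = 0.49, north 7 cos 4° = 6.98
Leg 3 (319°, 29 km): east 29 sin 319° = -19.03, north 29 cos 319° = 21.89
Leg 4 (346°, 13 km): east 13 sin 346° = -3.14, north 13 cos 346° = 12.61
Net: -48.42 east, 45.24 north. Distance = √((-48.42)² + (45.24)²) = 66.266 km.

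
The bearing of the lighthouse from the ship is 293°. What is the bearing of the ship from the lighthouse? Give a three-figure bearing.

113°

Back-bearing = 293° − 180° = 113°.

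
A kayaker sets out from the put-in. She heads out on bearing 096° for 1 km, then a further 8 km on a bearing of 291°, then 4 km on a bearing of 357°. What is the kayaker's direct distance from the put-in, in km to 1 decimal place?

Leg 1 (096°, 1 km): east 1 sin 96° = 0.99, north 1 cos 96° = -0.10
Leg 2 (291°, 8 km): east 8 sin 291° = -7.47, north 8 cos 291° = 2.87
Leg 3 (357°, 4 km): east 4 sin 357° = -0.21, north 4 cos 357° = 3.99
Net: -6.68 east, 6.76 north. Distance = √((-6.68)² + (6.76)²) = 9.504 km.

9.5 km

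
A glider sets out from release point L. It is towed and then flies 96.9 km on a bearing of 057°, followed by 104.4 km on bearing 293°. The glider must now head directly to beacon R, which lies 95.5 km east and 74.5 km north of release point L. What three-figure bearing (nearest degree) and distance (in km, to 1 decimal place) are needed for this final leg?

Leg 1 (057°, 96.9 km): east 96.9 sin 57° = 81.27, north 96.9 cos 57° = 52.78
Leg 2 (293°, 104.4 km): east 104.4 sin 293° = -96.10, north 104.4 cos 293° = 40.79
Current position: (-14.83, 93.57). Target: (95.5, 74.5). Remaining: Δeast = 110.33, Δnorth = -19.07.
Bearing = atan2(110.33, -19.07) mod 360° = 99.81°; distance = √((110.33)² + (-19.07)²) = 111.969 km.

100°, 112.0 km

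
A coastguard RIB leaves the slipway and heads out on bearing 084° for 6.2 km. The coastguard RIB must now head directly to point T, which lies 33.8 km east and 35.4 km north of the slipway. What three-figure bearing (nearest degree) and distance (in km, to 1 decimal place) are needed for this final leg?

038°, 44.4 km

Leg 1 (084°, 6.2 km): east 6.2 sin 84° = 6.17, north 6.2 cos 84° = 0.65
Current position: (6.17, 0.65). Target: (33.8, 35.4). Remaining: Δeast = 27.63, Δnorth = 34.75.
Bearing = atan2(27.63, 34.75) mod 360° = 38.49°; distance = √((27.63)² + (34.75)²) = 44.400 km.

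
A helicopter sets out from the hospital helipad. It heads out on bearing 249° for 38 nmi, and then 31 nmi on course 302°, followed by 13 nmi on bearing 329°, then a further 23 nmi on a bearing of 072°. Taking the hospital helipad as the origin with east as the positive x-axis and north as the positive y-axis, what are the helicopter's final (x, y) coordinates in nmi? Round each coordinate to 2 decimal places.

(-46.59, 21.06)

Leg 1 (249°, 38 nmi): east 38 sin 249° = -35.48, north 38 cos 249° = -13.62
Leg 2 (302°, 31 nmi): east 31 sin 302° = -26.29, north 31 cos 302° = 16.43
Leg 3 (329°, 13 nmi): east 13 sin 329° = -6.70, north 13 cos 329° = 11.14
Leg 4 (072°, 23 nmi): east 23 sin 72° = 21.87, north 23 cos 72° = 7.11
Summing: -46.59 nmi east, 21.06 nmi north → (-46.59, 21.06).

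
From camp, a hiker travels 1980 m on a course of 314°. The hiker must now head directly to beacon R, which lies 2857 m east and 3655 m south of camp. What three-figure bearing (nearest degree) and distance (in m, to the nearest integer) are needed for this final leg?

140°, 6606 m

Leg 1 (314°, 1980 m): east 1980 sin 314° = -1424.29, north 1980 cos 314° = 1375.42
Current position: (-1424.29, 1375.42). Target: (2857, -3655). Remaining: Δeast = 4281.29, Δnorth = -5030.42.
Bearing = atan2(4281.29, -5030.42) mod 360° = 139.60°; distance = √((4281.29)² + (-5030.42)²) = 6605.651 m.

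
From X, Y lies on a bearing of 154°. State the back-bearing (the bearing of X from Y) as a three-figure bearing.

Back-bearing = 154° + 180° = 334°.

334°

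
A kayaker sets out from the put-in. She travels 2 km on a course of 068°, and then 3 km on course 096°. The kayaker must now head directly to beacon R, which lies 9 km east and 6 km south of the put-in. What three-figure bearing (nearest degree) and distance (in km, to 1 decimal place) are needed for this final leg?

147°, 7.7 km

Leg 1 (068°, 2 km): east 2 sin 68° = 1.85, north 2 cos 68° = 0.75
Leg 2 (096°, 3 km): east 3 sin 96° = 2.98, north 3 cos 96° = -0.31
Current position: (4.84, 0.44). Target: (9, -6). Remaining: Δeast = 4.16, Δnorth = -6.44.
Bearing = atan2(4.16, -6.44) mod 360° = 147.11°; distance = √((4.16)² + (-6.44)²) = 7.664 km.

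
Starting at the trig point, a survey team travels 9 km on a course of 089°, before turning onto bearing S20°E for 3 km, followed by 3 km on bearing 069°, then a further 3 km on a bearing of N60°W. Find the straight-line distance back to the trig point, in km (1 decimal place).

Leg 1 (089°, 9 km): east 9 sin 89° = 9.00, north 9 cos 89° = 0.16
Leg 2 (S20°E, 3 km): east 3 sin 160° = 1.03, north 3 cos 160° = -2.82
Leg 3 (069°, 3 km): east 3 sin 69° = 2.80, north 3 cos 69° = 1.08
Leg 4 (N60°W, 3 km): east 3 sin 300° = -2.60, north 3 cos 300° = 1.50
Net: 10.23 east, -0.09 north. Distance = √((10.23)² + (-0.09)²) = 10.228 km.

10.2 km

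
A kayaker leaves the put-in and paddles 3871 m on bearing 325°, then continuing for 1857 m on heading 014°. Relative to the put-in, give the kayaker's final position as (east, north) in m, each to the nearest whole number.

(-1771, 4973)

Leg 1 (325°, 3871 m): east 3871 sin 325° = -2220.31, north 3871 cos 325° = 3170.94
Leg 2 (014°, 1857 m): east 1857 sin 14° = 449.25, north 1857 cos 14° = 1801.84
Summing: -1771.07 m east, 4972.78 m north → (-1771, 4973).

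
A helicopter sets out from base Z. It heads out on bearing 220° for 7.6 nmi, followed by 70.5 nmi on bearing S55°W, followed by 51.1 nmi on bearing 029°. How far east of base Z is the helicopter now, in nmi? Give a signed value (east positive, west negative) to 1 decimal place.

Leg 1 (220°, 7.6 nmi): east 7.6 sin 220° = -4.89, north 7.6 cos 220° = -5.82
Leg 2 (S55°W, 70.5 nmi): east 70.5 sin 235° = -57.75, north 70.5 cos 235° = -40.44
Leg 3 (029°, 51.1 nmi): east 51.1 sin 29° = 24.77, north 51.1 cos 29° = 44.69
Net east component: -37.86 nmi.

-37.9 nmi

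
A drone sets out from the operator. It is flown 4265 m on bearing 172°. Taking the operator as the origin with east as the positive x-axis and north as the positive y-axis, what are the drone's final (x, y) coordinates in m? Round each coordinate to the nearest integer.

(594, -4223)

Leg 1 (172°, 4265 m): east 4265 sin 172° = 593.57, north 4265 cos 172° = -4223.49
Summing: 593.57 m east, -4223.49 m north → (594, -4223).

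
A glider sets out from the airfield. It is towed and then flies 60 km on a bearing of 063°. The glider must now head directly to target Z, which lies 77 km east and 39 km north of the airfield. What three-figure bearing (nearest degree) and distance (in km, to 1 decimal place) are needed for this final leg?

Leg 1 (063°, 60 km): east 60 sin 63° = 53.46, north 60 cos 63° = 27.24
Current position: (53.46, 27.24). Target: (77, 39). Remaining: Δeast = 23.54, Δnorth = 11.76.
Bearing = atan2(23.54, 11.76) mod 360° = 63.45°; distance = √((23.54)² + (11.76)²) = 26.314 km.

063°, 26.3 km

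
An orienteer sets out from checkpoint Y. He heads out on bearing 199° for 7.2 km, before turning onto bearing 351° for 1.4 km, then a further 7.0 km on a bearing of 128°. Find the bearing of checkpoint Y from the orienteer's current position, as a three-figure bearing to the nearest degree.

343°

Leg 1 (199°, 7.2 km): east 7.2 sin 199° = -2.34, north 7.2 cos 199° = -6.81
Leg 2 (351°, 1.4 km): east 1.4 sin 351° = -0.22, north 1.4 cos 351° = 1.38
Leg 3 (128°, 7.0 km): east 7.0 sin 128° = 5.52, north 7.0 cos 128° = -4.31
Net displacement: 2.95 east, -9.73 north. Direction back to start is (-2.95, 9.73): bearing = atan2(-2.95, 9.73) mod 360° = 343.12° ≈ 343°.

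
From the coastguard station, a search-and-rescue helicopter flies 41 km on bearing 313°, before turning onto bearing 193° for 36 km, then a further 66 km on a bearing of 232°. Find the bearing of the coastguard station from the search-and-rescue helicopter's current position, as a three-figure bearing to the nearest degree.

Leg 1 (313°, 41 km): east 41 sin 313° = -29.99, north 41 cos 313° = 27.96
Leg 2 (193°, 36 km): east 36 sin 193° = -8.10, north 36 cos 193° = -35.08
Leg 3 (232°, 66 km): east 66 sin 232° = -52.01, north 66 cos 232° = -40.63
Net displacement: -90.09 east, -47.75 north. Direction back to start is (90.09, 47.75): bearing = atan2(90.09, 47.75) mod 360° = 62.08° ≈ 062°.

062°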